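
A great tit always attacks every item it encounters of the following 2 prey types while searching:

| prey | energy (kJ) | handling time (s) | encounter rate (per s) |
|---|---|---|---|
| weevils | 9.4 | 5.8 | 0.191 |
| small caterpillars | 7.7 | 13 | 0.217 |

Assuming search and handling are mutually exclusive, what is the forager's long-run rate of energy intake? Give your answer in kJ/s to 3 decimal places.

R = (0.191×9.4 + 0.217×7.7) / (1 + 0.191×5.8 + 0.217×13) = 3.466/4.929 = 0.7033 kJ/s.

0.703 kJ/s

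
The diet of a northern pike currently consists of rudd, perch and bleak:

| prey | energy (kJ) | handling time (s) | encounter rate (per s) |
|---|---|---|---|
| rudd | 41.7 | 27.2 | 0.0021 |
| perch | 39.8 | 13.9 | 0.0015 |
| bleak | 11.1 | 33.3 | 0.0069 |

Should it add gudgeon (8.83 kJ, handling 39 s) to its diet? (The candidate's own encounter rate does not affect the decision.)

Yes

Intake rate on the current diet: R = (0.0021×41.7 + 0.0015×39.8 + 0.0069×11.1) / (1 + 0.0021×27.2 + 0.0015×13.9 + 0.0069×33.3) = 0.2239/1.308 = 0.1712 kJ/s.
gudgeon: E/h = 8.83/39 = 0.2264 kJ/s.
0.2264 > 0.1712, so adding gudgeon raises the average — include it.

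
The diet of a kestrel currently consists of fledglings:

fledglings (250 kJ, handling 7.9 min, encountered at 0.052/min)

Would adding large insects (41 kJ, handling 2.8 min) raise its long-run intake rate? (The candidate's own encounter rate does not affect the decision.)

Yes

On fledglings alone, R = ΣλE/(1+Σλh) = 13/1.411 = 9.215 kJ/min.
large insects: E/h = 41/2.8 = 14.64 kJ/min.
14.64 > 9.215, so adding large insects raises the average — include it.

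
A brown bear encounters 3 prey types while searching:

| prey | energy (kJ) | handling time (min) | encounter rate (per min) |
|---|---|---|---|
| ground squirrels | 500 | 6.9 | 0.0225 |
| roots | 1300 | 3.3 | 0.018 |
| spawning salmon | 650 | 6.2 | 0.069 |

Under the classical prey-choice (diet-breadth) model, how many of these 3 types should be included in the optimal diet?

Profitabilities (E/h, kJ/min): roots 394, spawning salmon 105, ground squirrels 72.5. Add prey in this order while the next type's profitability exceeds the intake rate on those already taken.
Rate on top 1: 22.09. spawning salmon: 105 > 22.09 → include.
Rate on top 2: 45.89. ground squirrels: 72.5 > 45.89 → include.
Optimal diet: roots, spawning salmon, ground squirrels — 3 of 3 types.

3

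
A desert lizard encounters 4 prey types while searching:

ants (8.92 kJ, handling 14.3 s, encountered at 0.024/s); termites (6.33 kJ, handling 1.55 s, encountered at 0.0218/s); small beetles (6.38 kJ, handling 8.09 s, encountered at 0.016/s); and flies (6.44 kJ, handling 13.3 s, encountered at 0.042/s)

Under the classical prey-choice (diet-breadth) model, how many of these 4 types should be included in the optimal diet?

4

Rank by E/h (kJ/s): termites 4.08, small beetles 0.789, ants 0.624, flies 0.484. Include each in turn until the next type's E/h falls below the running intake rate.
Rate on top 1: 0.1335. small beetles: 0.789 > 0.1335 → include.
Rate on top 2: 0.2064. ants: 0.624 > 0.2064 → include.
Rate on top 3: 0.3015. flies: 0.484 > 0.3015 → include.
Optimal diet: termites, small beetles, ants, flies — 4 of 4 types.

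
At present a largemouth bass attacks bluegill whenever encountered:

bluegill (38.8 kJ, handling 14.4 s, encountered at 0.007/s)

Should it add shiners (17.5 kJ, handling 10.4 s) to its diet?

On bluegill alone, R = ΣλE/(1+Σλh) = 0.2716/1.101 = 0.2467 kJ/s.
Profitability of shiners: 17.5/10.4 = 1.683 kJ/s.
1.683 > 0.2467, so adding shiners raises the average — include it.

Yes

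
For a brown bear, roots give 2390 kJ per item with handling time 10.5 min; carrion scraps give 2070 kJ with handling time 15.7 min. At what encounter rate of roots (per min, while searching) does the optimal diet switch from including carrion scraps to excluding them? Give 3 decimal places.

0.131 per min

At the threshold, the rate on roots alone equals the profitability of carrion scraps: λ·2390/(1 + λ·10.5) = 2070/15.7 = 131.8.
Rearranging, λ(2390 − 131.8×10.5) = 131.8, so λ = 131.8/1006 = 0.1311 per min.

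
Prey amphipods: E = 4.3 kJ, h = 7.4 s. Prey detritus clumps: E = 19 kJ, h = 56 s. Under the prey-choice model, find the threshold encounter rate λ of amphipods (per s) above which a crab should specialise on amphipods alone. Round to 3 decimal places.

0.190 per s

Drop detritus clumps once their profitability E₂/h₂ falls below the rate achievable on amphipods alone: E₂/h₂ = λE₁/(1 + λh₁).
Solve for λ: λE₁h₂ = E₂(1 + λh₁) → λ(E₁h₂ − E₂h₁) = E₂ → λ = E₂/(E₁h₂ − E₂h₁).
λ = 19/(4.3×56 − 19×7.4) = 19/100.2 = 0.1896 per s.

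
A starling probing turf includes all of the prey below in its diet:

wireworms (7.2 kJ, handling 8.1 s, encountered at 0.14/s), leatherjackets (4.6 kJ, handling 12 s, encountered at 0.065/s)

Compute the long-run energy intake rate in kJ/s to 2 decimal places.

0.45 kJ/s

R = Σλ_iE_i / (1 + Σλ_ih_i)
Numerator: 0.14×7.2 + 0.065×4.6 = 1.307
Denominator: 1 + 0.14×8.1 + 0.065×12 = 2.914
R = 1.307/2.914 = 0.4485 kJ/s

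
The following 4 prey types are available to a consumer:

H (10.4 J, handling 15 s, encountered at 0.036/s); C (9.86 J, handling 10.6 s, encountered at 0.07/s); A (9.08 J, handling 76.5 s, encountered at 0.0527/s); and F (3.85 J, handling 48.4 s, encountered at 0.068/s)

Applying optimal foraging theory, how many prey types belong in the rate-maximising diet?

2

E/h in descending order: C 0.93, H 0.693, A 0.119, F 0.0795 J/s. The optimal diet is the largest prefix of this list for which every included type satisfies E_i/h_i > R on the types above it.
Rate on top 1: 0.3962. H: 0.693 > 0.3962 → include.
Rate on top 2: 0.4665. A: 0.119 < 0.4665 → exclude; stop.
Optimal diet: C, H — 2 of 4 types.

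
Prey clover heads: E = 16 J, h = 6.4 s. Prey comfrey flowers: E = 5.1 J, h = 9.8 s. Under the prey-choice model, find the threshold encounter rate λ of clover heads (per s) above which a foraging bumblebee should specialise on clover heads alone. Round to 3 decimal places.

0.041 per s

Drop comfrey flowers once their profitability E₂/h₂ falls below the rate achievable on clover heads alone: E₂/h₂ = λE₁/(1 + λh₁).
Solve for λ: λE₁h₂ = E₂(1 + λh₁) → λ(E₁h₂ − E₂h₁) = E₂ → λ = E₂/(E₁h₂ − E₂h₁).
λ = 5.1/(16×9.8 − 5.1×6.4) = 5.1/124.2 = 0.04108 per s.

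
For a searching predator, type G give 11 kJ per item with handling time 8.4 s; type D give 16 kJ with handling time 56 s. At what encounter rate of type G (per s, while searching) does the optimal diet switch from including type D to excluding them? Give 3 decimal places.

At the threshold, the rate on type G alone equals the profitability of type D: λ·11/(1 + λ·8.4) = 16/56 = 0.2857.
Rearranging, λ(11 − 0.2857×8.4) = 0.2857, so λ = 0.2857/8.6 = 0.03322 per s.

0.033 per s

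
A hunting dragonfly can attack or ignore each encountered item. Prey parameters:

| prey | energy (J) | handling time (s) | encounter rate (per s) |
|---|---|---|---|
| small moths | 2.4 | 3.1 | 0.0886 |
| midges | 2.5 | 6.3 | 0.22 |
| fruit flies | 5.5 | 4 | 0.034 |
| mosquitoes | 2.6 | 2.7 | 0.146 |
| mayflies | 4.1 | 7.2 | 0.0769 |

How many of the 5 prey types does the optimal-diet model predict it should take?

4

Rank by E/h (J/s): fruit flies 1.38, mosquitoes 0.963, small moths 0.774, mayflies 0.569, midges 0.397. Include each in turn until the next type's E/h falls below the running intake rate.
Rate on top 1: 0.1646. mosquitoes: 0.963 > 0.1646 → include.
Rate on top 2: 0.3703. small moths: 0.774 > 0.3703 → include.
Rate on top 3: 0.4317. mayflies: 0.569 > 0.4317 → include.
Rate on top 4: 0.4641. midges: 0.397 < 0.4641 → exclude; stop.
Optimal diet: fruit flies, mosquitoes, small moths, mayflies — 4 of 5 types.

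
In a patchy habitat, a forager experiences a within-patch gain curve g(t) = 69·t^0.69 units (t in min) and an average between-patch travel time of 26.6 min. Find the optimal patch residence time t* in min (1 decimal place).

59.2 min

Maximise g(t)/(T+t): set derivative to zero → g'(t)(T+t) = g(t).
g'(t) = 0.69·69·t^-0.31. Setting 0.69·69·t^-0.31 = 69·t^0.69/(26.6+t) gives 0.69(26.6+t) = t, so 0.31·t = 0.69×26.6.
t* = 0.69×26.6/0.31 = 59.21 min.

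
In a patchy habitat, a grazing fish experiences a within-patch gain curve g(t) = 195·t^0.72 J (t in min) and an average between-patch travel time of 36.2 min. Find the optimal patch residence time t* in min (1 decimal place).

93.1 min

Maximise g(t)/(T+t): set derivative to zero → g'(t)(T+t) = g(t).
g'(t) = 0.72·195·t^-0.28. Setting 0.72·195·t^-0.28 = 195·t^0.72/(36.2+t) gives 0.72(36.2+t) = t, so 0.28·t = 0.72×36.2.
t* = 0.72×36.2/0.28 = 93.09 min.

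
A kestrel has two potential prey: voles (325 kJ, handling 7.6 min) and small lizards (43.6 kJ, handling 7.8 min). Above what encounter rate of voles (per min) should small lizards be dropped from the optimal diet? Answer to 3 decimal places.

The zero-one rule: include small lizards iff E₂/h₂ > λE₁/(1+λh₁). Equality gives the switch point.
λE₁h₂ = E₂ + λE₂h₁ ⇒ λ = E₂/(E₁h₂ − E₂h₁) = 43.6/(2535 − 331.4) = 0.01979 per min.

0.020 per min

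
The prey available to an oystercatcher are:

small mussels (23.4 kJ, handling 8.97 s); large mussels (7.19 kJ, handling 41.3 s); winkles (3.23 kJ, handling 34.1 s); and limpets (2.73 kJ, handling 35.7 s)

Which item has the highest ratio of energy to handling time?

small mussels

Profitability E/h (kJ/s): small mussels = 23.4/8.97 = 2.61, large mussels = 7.19/41.3 = 0.174, winkles = 3.23/34.1 = 0.0947, limpets = 2.73/35.7 = 0.0765.
Ranked: small mussels > large mussels > winkles > limpets.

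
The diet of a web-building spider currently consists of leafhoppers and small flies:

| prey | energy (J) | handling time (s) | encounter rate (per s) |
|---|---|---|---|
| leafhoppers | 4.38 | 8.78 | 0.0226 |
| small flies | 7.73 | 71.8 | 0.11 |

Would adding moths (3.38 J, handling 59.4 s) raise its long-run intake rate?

On leafhoppers and small flies alone, R = ΣλE/(1+Σλh) = 0.9493/9.096 = 0.1044 J/s.
Profitability of moths: 3.38/59.4 = 0.0569 J/s.
0.0569 < 0.1044, so adding moths would lower the average — exclude it.

No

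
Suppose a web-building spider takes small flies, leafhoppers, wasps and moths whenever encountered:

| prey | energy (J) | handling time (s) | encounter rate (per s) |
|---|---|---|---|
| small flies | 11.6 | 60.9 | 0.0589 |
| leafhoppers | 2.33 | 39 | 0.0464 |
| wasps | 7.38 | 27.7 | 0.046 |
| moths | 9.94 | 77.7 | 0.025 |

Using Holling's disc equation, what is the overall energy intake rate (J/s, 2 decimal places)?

0.14 J/s

R = (0.0589×11.6 + 0.0464×2.33 + 0.046×7.38 + 0.025×9.94) / (1 + 0.0589×60.9 + 0.0464×39 + 0.046×27.7 + 0.025×77.7) = 1.379/9.613 = 0.1435 J/s.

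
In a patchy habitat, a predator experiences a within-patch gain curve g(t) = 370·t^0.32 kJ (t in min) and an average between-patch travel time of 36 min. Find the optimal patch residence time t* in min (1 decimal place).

16.9 min

Maximise g(t)/(T+t): set derivative to zero → g'(t)(T+t) = g(t).
g'(t) = 0.32·370·t^-0.68. Setting 0.32·370·t^-0.68 = 370·t^0.32/(36+t) gives 0.32(36+t) = t, so 0.68·t = 0.32×36.
t* = 0.32×36/0.68 = 16.94 min.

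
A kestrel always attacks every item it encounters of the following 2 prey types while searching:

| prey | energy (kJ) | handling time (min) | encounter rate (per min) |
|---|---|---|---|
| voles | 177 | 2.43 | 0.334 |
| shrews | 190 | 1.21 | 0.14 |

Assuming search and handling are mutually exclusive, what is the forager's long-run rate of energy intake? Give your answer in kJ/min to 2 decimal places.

43.27 kJ/min

R = Σλ_iE_i / (1 + Σλ_ih_i)
Numerator: 0.334×177 + 0.14×190 = 85.72
Denominator: 1 + 0.334×2.43 + 0.14×1.21 = 1.981
R = 85.72/1.981 = 43.27 kJ/min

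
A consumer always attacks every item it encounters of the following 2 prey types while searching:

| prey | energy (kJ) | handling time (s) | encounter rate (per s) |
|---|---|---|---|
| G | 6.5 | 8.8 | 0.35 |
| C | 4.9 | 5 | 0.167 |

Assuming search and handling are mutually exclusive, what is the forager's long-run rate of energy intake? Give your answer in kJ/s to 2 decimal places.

0.63 kJ/s

R = Σλ_iE_i / (1 + Σλ_ih_i)
Numerator: 0.35×6.5 + 0.167×4.9 = 3.093
Denominator: 1 + 0.35×8.8 + 0.167×5 = 4.915
R = 3.093/4.915 = 0.6294 kJ/s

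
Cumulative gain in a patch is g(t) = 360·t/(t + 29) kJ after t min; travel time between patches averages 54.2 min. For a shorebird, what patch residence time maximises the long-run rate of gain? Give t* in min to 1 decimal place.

39.6 min

Optimal t* satisfies g'(t*) = g(t*)/(T + t*).
g'(t) = 360·29/(t + 29)². Setting 360·29/(t+29)² = 360t/[(t+29)(54.2+t)] gives 29(54.2+t) = t(t+29), so t² = 29×54.2 = 1572.
t* = √1572 = 39.65 min.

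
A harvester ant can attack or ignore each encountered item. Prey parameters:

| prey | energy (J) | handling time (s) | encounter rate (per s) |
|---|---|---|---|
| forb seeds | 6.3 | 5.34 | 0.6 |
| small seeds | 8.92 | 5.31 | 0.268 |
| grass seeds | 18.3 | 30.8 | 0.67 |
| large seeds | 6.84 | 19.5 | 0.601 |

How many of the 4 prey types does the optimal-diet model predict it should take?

E/h in descending order: small seeds 1.68, forb seeds 1.18, grass seeds 0.594, large seeds 0.351 J/s. The optimal diet is the largest prefix of this list for which every included type satisfies E_i/h_i > R on the types above it.
Rate on top 1: 0.9866. forb seeds: 1.18 > 0.9866 → include.
Rate on top 2: 1.097. grass seeds: 0.594 < 1.097 → exclude; stop.
Optimal diet: small seeds, forb seeds — 2 of 4 types.

2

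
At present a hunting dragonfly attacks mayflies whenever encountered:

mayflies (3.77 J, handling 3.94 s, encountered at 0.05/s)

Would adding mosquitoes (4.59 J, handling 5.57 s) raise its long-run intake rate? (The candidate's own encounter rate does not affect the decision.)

Yes

Current rate: (0.05×3.77)/(1 + 0.05×3.94) = 0.1575 J/s.
Profitability of mosquitoes: 4.59/5.57 = 0.8241 J/s.
0.8241 > 0.1575, so adding mosquitoes raises the average — include it.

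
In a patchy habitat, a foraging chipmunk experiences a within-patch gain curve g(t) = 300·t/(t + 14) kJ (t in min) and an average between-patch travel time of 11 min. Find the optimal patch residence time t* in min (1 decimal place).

12.4 min

Maximise g(t)/(T+t): set derivative to zero → g'(t)(T+t) = g(t).
g'(t) = 300·14/(t + 14)². Setting 300·14/(t+14)² = 300t/[(t+14)(11+t)] gives 14(11+t) = t(t+14), so t² = 14×11 = 154.
t* = √154 = 12.41 min.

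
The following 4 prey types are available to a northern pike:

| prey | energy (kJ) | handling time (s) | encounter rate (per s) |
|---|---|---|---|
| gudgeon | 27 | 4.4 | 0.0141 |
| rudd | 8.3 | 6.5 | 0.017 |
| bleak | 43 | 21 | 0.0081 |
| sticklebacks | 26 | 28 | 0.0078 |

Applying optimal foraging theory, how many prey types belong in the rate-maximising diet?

4

Profitabilities (E/h, kJ/s): gudgeon 6.14, bleak 2.05, rudd 1.28, sticklebacks 0.929. Add prey in this order while the next type's profitability exceeds the intake rate on those already taken.
Rate on top 1: 0.3585. bleak: 2.05 > 0.3585 → include.
Rate on top 2: 0.5917. rudd: 1.28 > 0.5917 → include.
Rate on top 3: 0.6481. sticklebacks: 0.929 > 0.6481 → include.
Optimal diet: gudgeon, bleak, rudd, sticklebacks — 4 of 4 types.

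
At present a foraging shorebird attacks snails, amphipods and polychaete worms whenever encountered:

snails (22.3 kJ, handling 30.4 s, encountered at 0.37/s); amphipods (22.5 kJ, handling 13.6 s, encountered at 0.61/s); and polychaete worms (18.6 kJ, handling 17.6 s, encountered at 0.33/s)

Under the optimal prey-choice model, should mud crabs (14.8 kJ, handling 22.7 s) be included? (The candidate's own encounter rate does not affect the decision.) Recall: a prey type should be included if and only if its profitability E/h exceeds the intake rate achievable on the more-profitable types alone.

Intake rate on the current diet: R = (0.37×22.3 + 0.61×22.5 + 0.33×18.6) / (1 + 0.37×30.4 + 0.61×13.6 + 0.33×17.6) = 28.11/26.35 = 1.067 kJ/s.
Profitability of mud crabs: 14.8/22.7 = 0.652 kJ/s.
Since 0.652 < R, time spent handling mud crabs is better spent searching.

No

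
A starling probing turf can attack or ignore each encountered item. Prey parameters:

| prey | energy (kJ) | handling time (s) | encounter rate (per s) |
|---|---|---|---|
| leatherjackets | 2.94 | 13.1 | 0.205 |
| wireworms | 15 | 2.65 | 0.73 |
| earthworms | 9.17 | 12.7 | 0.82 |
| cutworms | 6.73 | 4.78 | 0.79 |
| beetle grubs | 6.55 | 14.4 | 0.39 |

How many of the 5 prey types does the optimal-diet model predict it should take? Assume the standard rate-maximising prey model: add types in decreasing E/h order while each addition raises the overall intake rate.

1

E/h in descending order: wireworms 5.66, cutworms 1.41, earthworms 0.722, beetle grubs 0.455, leatherjackets 0.224 kJ/s. The optimal diet is the largest prefix of this list for which every included type satisfies E_i/h_i > R on the types above it.
Rate on top 1: 3.731. cutworms: 1.41 < 3.731 → exclude; stop.
Optimal diet: wireworms — 1 of 5 types.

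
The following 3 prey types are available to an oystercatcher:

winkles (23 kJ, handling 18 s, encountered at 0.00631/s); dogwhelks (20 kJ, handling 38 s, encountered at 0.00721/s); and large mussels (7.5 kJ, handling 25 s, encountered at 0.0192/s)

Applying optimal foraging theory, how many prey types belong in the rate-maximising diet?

3

Profitabilities (E/h, kJ/s): winkles 1.28, dogwhelks 0.526, large mussels 0.3. Add prey in this order while the next type's profitability exceeds the intake rate on those already taken.
Rate on top 1: 0.1303. dogwhelks: 0.526 > 0.1303 → include.
Rate on top 2: 0.2085. large mussels: 0.3 > 0.2085 → include.
Optimal diet: winkles, dogwhelks, large mussels — 3 of 3 types.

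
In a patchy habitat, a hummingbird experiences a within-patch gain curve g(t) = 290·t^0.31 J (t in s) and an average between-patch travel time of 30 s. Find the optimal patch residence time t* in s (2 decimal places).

13.48 s

By the marginal value theorem, leave when the instantaneous gain rate g'(t) equals the habitat-wide average g(t)/(T + t).
g'(t) = 0.31·290·t^-0.69. Setting 0.31·290·t^-0.69 = 290·t^0.31/(30+t) gives 0.31(30+t) = t, so 0.69·t = 0.31×30.
t* = 0.31×30/0.69 = 13.48 s.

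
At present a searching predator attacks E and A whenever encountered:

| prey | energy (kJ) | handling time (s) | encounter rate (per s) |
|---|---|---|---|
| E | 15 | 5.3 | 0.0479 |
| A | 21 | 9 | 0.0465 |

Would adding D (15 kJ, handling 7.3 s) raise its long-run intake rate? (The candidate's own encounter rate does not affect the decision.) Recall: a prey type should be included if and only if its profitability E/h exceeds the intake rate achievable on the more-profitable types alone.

Intake rate on the current diet: R = (0.0479×15 + 0.0465×21) / (1 + 0.0479×5.3 + 0.0465×9) = 1.695/1.672 = 1.014 kJ/s.
D: E/h = 15/7.3 = 2.055 kJ/s.
2.055 > 1.014, so adding D raises the average — include it.

Yes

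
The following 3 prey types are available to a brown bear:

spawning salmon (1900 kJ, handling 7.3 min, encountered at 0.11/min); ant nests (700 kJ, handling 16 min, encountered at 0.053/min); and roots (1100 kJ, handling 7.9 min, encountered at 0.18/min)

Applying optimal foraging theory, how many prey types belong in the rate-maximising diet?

Rank by E/h (kJ/min): spawning salmon 260, roots 139, ant nests 43.8. Include each in turn until the next type's E/h falls below the running intake rate.
Rate on top 1: 115.9. roots: 139 > 115.9 → include.
Rate on top 2: 126.2. ant nests: 43.8 < 126.2 → exclude; stop.
Optimal diet: spawning salmon, roots — 2 of 3 types.

2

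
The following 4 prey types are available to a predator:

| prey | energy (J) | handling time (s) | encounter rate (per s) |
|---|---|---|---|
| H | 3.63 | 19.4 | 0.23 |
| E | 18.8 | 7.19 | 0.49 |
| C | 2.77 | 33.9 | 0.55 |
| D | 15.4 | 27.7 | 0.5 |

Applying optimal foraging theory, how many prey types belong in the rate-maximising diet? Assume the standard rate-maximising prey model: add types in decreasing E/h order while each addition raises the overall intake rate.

1

Rank by E/h (J/s): E 2.61, D 0.556, H 0.187, C 0.0817. Include each in turn until the next type's E/h falls below the running intake rate.
Rate on top 1: 2.037. D: 0.556 < 2.037 → exclude; stop.
Optimal diet: E — 1 of 4 types.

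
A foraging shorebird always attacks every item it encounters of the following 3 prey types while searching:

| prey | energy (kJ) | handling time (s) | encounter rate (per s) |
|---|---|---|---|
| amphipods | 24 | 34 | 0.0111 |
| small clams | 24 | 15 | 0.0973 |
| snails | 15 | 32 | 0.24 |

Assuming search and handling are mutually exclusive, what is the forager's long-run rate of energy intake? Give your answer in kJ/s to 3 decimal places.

R = Σλ_iE_i / (1 + Σλ_ih_i)
Numerator: 0.0111×24 + 0.0973×24 + 0.24×15 = 6.202
Denominator: 1 + 0.0111×34 + 0.0973×15 + 0.24×32 = 10.52
R = 6.202/10.52 = 0.5897 kJ/s

0.590 kJ/s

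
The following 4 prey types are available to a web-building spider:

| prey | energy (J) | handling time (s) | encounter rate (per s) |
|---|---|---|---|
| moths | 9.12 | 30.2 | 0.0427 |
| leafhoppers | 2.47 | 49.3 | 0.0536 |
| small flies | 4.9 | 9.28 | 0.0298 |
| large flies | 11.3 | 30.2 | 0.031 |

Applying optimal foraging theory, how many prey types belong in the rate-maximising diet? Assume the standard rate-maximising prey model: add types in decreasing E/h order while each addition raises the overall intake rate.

Profitabilities (E/h, J/s): small flies 0.528, large flies 0.374, moths 0.302, leafhoppers 0.0501. Add prey in this order while the next type's profitability exceeds the intake rate on those already taken.
Rate on top 1: 0.1144. large flies: 0.374 > 0.1144 → include.
Rate on top 2: 0.2243. moths: 0.302 > 0.2243 → include.
Rate on top 3: 0.2529. leafhoppers: 0.0501 < 0.2529 → exclude; stop.
Optimal diet: small flies, large flies, moths — 3 of 4 types.

3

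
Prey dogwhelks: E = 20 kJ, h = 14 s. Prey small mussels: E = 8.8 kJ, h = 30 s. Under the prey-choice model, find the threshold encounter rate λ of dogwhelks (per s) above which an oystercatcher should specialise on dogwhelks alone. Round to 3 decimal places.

Drop small mussels once their profitability E₂/h₂ falls below the rate achievable on dogwhelks alone: E₂/h₂ = λE₁/(1 + λh₁).
Solve for λ: λE₁h₂ = E₂(1 + λh₁) → λ(E₁h₂ − E₂h₁) = E₂ → λ = E₂/(E₁h₂ − E₂h₁).
λ = 8.8/(20×30 − 8.8×14) = 8.8/476.8 = 0.01846 per s.

0.018 per s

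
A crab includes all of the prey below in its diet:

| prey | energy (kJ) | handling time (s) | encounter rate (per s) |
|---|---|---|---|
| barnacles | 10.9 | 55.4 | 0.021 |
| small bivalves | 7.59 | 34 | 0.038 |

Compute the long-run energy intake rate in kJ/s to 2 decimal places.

0.15 kJ/s

Energy encountered per unit search time: 0.021×10.9 + 0.038×7.59 = 0.5173 kJ/s.
Handling time per unit search time: 0.021×55.4 + 0.038×34 = 2.455.
Rate = 0.5173/(1 + 2.455) = 0.1497 kJ/s.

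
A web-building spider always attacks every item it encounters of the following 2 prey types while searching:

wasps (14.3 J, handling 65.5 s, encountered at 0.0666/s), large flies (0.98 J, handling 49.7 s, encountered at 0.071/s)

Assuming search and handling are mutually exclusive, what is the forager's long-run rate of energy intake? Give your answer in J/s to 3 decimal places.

0.115 J/s

R = (0.0666×14.3 + 0.071×0.98) / (1 + 0.0666×65.5 + 0.071×49.7) = 1.022/8.891 = 0.1149 J/s.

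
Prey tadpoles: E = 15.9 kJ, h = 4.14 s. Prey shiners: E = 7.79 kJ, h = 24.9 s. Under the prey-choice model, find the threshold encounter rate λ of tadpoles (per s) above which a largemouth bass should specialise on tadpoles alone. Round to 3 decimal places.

0.021 per s

The zero-one rule: include shiners iff E₂/h₂ > λE₁/(1+λh₁). Equality gives the switch point.
λE₁h₂ = E₂ + λE₂h₁ ⇒ λ = E₂/(E₁h₂ − E₂h₁) = 7.79/(395.9 − 32.25) = 0.02142 per s.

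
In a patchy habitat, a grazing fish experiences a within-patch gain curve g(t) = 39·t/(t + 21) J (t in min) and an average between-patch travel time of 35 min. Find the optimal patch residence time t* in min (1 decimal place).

Optimal t* satisfies g'(t*) = g(t*)/(T + t*).
g'(t) = 39·21/(t + 21)². Setting 39·21/(t+21)² = 39t/[(t+21)(35+t)] gives 21(35+t) = t(t+21), so t² = 21×35 = 735.
t* = √735 = 27.11 min.

27.1 min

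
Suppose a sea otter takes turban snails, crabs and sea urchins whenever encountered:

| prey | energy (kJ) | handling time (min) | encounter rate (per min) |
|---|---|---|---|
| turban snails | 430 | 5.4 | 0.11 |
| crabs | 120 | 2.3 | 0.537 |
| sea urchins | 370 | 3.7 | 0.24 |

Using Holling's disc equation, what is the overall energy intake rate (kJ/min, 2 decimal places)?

R = Σλ_iE_i / (1 + Σλ_ih_i)
Numerator: 0.11×430 + 0.537×120 + 0.24×370 = 200.5
Denominator: 1 + 0.11×5.4 + 0.537×2.3 + 0.24×3.7 = 3.717
R = 200.5/3.717 = 53.95 kJ/min

53.95 kJ/min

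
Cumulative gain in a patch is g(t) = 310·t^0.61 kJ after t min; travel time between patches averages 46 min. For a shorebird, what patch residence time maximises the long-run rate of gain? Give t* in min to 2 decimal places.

Optimal t* satisfies g'(t*) = g(t*)/(T + t*).
g'(t) = 0.61·310·t^-0.39. Setting 0.61·310·t^-0.39 = 310·t^0.61/(46+t) gives 0.61(46+t) = t, so 0.39·t = 0.61×46.
t* = 0.61×46/0.39 = 71.95 min.

71.95 min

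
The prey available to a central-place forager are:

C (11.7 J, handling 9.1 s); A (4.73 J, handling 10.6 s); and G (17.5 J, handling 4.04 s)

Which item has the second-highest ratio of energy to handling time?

C

Profitability E/h (J/s): C = 11.7/9.1 = 1.29, A = 4.73/10.6 = 0.446, G = 17.5/4.04 = 4.33.
Ranked: G > C > A.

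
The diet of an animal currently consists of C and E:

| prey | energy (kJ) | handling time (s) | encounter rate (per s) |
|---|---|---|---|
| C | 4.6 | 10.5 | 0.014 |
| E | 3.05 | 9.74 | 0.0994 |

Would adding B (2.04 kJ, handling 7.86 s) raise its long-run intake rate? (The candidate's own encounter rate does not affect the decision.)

Yes

Intake rate on the current diet: R = (0.014×4.6 + 0.0994×3.05) / (1 + 0.014×10.5 + 0.0994×9.74) = 0.3676/2.115 = 0.1738 kJ/s.
B: E/h = 2.04/7.86 = 0.2595 kJ/s.
0.2595 > 0.1738, so adding B raises the average — include it.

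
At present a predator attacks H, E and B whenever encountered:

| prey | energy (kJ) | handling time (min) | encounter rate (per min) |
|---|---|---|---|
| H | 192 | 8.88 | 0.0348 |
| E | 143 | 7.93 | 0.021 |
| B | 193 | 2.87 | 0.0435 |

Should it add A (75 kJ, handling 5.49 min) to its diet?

Yes

On H, E and B alone, R = ΣλE/(1+Σλh) = 18.08/1.6 = 11.3 kJ/min.
A: E/h = 75/5.49 = 13.66 kJ/min.
13.66 > 11.3, so adding A raises the average — include it.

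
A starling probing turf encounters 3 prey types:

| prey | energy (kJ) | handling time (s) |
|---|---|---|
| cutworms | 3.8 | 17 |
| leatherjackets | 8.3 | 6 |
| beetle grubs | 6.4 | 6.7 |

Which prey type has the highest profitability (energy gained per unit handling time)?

leatherjackets

Profitability E/h (kJ/s): cutworms = 3.8/17 = 0.224, leatherjackets = 8.3/6 = 1.38, beetle grubs = 6.4/6.7 = 0.955.
Ranked: leatherjackets > beetle grubs > cutworms.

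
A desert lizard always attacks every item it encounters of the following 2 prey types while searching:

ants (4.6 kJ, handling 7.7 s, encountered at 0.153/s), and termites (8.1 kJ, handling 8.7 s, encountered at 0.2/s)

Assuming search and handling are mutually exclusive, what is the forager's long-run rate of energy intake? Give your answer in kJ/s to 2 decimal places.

R = (0.153×4.6 + 0.2×8.1) / (1 + 0.153×7.7 + 0.2×8.7) = 2.324/3.918 = 0.5931 kJ/s.

0.59 kJ/s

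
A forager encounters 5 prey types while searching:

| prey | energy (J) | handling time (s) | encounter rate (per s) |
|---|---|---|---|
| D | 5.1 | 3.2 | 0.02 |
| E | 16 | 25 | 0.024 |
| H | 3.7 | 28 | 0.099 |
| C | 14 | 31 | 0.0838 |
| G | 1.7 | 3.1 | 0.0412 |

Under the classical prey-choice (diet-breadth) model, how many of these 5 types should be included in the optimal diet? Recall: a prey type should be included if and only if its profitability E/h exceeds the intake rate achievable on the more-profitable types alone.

Profitabilities (E/h, J/s): D 1.59, E 0.64, G 0.548, C 0.452, H 0.132. Add prey in this order while the next type's profitability exceeds the intake rate on those already taken.
Rate on top 1: 0.09586. E: 0.64 > 0.09586 → include.
Rate on top 2: 0.2921. G: 0.548 > 0.2921 → include.
Rate on top 3: 0.3103. C: 0.452 > 0.3103 → include.
Rate on top 4: 0.3939. H: 0.132 < 0.3939 → exclude; stop.
Optimal diet: D, E, G, C — 4 of 5 types.

4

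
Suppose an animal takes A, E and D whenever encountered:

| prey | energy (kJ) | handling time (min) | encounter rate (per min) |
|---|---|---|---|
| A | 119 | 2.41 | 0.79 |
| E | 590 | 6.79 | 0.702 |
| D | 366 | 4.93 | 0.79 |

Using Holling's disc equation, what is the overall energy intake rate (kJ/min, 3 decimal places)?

68.942 kJ/min

R = Σλ_iE_i / (1 + Σλ_ih_i)
Numerator: 0.79×119 + 0.702×590 + 0.79×366 = 797.3
Denominator: 1 + 0.79×2.41 + 0.702×6.79 + 0.79×4.93 = 11.57
R = 797.3/11.57 = 68.94 kJ/min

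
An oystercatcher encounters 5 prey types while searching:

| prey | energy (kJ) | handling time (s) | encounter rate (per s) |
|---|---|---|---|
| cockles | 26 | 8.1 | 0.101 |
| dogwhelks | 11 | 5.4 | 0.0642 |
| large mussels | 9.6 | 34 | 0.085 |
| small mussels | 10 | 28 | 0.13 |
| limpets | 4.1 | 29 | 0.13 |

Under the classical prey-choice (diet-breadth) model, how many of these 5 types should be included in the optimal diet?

2

Profitabilities (E/h, kJ/s): cockles 3.21, dogwhelks 2.04, small mussels 0.357, large mussels 0.282, limpets 0.141. Add prey in this order while the next type's profitability exceeds the intake rate on those already taken.
Rate on top 1: 1.444. dogwhelks: 2.04 > 1.444 → include.
Rate on top 2: 1.539. small mussels: 0.357 < 1.539 → exclude; stop.
Optimal diet: cockles, dogwhelks — 2 of 5 types.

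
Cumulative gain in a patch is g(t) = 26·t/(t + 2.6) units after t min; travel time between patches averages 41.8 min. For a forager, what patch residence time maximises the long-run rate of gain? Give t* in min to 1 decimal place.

10.4 min

Optimal t* satisfies g'(t*) = g(t*)/(T + t*).
g'(t) = 26·2.6/(t + 2.6)². Setting 26·2.6/(t+2.6)² = 26t/[(t+2.6)(41.8+t)] gives 2.6(41.8+t) = t(t+2.6), so t² = 2.6×41.8 = 108.7.
t* = √108.7 = 10.42 min.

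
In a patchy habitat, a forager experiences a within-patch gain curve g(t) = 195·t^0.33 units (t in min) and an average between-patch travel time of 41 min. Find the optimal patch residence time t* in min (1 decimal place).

20.2 min

Maximise g(t)/(T+t): set derivative to zero → g'(t)(T+t) = g(t).
g'(t) = 0.33·195·t^-0.67. Setting 0.33·195·t^-0.67 = 195·t^0.33/(41+t) gives 0.33(41+t) = t, so 0.67·t = 0.33×41.
t* = 0.33×41/0.67 = 20.19 min.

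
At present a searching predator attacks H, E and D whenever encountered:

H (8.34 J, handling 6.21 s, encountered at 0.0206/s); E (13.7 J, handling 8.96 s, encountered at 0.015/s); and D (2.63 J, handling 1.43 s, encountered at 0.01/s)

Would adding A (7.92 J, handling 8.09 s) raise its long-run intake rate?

Current rate: (0.0206×8.34 + 0.015×13.7 + 0.01×2.63)/(1 + 0.0206×6.21 + 0.015×8.96 + 0.01×1.43) = 0.3161 J/s.
Profitability of A: 7.92/8.09 = 0.979 J/s.
0.979 > 0.3161, so adding A raises the average — include it.

Yes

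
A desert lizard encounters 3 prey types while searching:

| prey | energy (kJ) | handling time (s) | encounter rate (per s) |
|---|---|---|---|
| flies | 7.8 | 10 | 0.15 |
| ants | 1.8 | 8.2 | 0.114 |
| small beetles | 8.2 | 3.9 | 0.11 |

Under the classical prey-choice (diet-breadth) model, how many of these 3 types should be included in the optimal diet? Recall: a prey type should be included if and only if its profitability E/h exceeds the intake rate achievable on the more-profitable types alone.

2

E/h in descending order: small beetles 2.1, flies 0.78, ants 0.22 kJ/s. The optimal diet is the largest prefix of this list for which every included type satisfies E_i/h_i > R on the types above it.
Rate on top 1: 0.6312. flies: 0.78 > 0.6312 → include.
Rate on top 2: 0.7074. ants: 0.22 < 0.7074 → exclude; stop.
Optimal diet: small beetles, flies — 2 of 3 types.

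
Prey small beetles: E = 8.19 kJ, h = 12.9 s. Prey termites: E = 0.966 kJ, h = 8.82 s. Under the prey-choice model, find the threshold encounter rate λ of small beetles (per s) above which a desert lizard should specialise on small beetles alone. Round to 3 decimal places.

0.016 per s

The zero-one rule: include termites iff E₂/h₂ > λE₁/(1+λh₁). Equality gives the switch point.
λE₁h₂ = E₂ + λE₂h₁ ⇒ λ = E₂/(E₁h₂ − E₂h₁) = 0.966/(72.24 − 12.46) = 0.01616 per s.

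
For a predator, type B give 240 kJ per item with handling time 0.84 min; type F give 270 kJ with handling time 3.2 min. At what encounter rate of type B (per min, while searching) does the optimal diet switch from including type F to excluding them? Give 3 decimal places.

0.499 per min

The zero-one rule: include type F iff E₂/h₂ > λE₁/(1+λh₁). Equality gives the switch point.
λE₁h₂ = E₂ + λE₂h₁ ⇒ λ = E₂/(E₁h₂ − E₂h₁) = 270/(768 − 226.8) = 0.4989 per min.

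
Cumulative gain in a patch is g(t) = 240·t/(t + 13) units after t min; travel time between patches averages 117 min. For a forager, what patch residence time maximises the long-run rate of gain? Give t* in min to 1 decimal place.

Optimal t* satisfies g'(t*) = g(t*)/(T + t*).
g'(t) = 240·13/(t + 13)². Setting 240·13/(t+13)² = 240t/[(t+13)(117+t)] gives 13(117+t) = t(t+13), so t² = 13×117 = 1521.
t* = √1521 = 39 min.

39.0 min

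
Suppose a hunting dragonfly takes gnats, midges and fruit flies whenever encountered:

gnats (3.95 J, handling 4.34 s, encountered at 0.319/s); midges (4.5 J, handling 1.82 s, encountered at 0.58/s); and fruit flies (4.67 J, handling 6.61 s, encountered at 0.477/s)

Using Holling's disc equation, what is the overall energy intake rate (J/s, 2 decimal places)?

R = Σλ_iE_i / (1 + Σλ_ih_i)
Numerator: 0.319×3.95 + 0.58×4.5 + 0.477×4.67 = 6.098
Denominator: 1 + 0.319×4.34 + 0.58×1.82 + 0.477×6.61 = 6.593
R = 6.098/6.593 = 0.9249 J/s

0.92 J/s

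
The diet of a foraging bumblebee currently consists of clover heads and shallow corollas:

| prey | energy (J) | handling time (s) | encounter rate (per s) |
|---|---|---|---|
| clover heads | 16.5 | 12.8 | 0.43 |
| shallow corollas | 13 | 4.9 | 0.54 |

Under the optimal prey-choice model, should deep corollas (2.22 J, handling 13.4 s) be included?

Current rate: (0.43×16.5 + 0.54×13)/(1 + 0.43×12.8 + 0.54×4.9) = 1.543 J/s.
Profitability of deep corollas: 2.22/13.4 = 0.1657 J/s.
Since 0.1657 < R, time spent handling deep corollas is better spent searching.

No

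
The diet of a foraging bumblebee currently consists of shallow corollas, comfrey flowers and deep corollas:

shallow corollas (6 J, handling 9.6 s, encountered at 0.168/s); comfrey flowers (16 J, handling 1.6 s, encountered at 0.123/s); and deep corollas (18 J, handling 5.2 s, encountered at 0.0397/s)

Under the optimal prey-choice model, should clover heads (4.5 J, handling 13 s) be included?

No

On shallow corollas, comfrey flowers and deep corollas alone, R = ΣλE/(1+Σλh) = 3.691/3.016 = 1.224 J/s.
clover heads: E/h = 4.5/13 = 0.3462 J/s.
0.3462 < 1.224, so adding clover heads would lower the average — exclude it.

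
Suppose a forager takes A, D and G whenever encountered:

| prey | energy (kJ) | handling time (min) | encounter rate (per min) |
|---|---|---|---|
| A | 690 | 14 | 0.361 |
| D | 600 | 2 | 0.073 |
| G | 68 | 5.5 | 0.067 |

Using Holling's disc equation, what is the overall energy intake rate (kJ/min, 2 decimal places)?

R = (0.361×690 + 0.073×600 + 0.067×68) / (1 + 0.361×14 + 0.073×2 + 0.067×5.5) = 297.4/6.569 = 45.28 kJ/min.

45.28 kJ/min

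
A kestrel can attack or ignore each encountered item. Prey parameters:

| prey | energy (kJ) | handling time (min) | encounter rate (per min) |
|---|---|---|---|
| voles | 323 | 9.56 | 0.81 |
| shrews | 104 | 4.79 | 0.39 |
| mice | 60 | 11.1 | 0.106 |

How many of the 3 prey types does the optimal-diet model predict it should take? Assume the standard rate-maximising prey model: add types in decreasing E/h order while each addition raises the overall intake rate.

Profitabilities (E/h, kJ/min): voles 33.8, shrews 21.7, mice 5.41. Add prey in this order while the next type's profitability exceeds the intake rate on those already taken.
Rate on top 1: 29.92. shrews: 21.7 < 29.92 → exclude; stop.
Optimal diet: voles — 1 of 3 types.

1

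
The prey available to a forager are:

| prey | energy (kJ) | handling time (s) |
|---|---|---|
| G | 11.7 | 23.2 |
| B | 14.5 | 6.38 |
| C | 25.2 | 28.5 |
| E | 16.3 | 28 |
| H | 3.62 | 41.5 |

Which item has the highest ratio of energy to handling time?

Profitability E/h (kJ/s): G = 11.7/23.2 = 0.504, B = 14.5/6.38 = 2.27, C = 25.2/28.5 = 0.884, E = 16.3/28 = 0.582, H = 3.62/41.5 = 0.0872.
Ranked: B > C > E > G > H.

B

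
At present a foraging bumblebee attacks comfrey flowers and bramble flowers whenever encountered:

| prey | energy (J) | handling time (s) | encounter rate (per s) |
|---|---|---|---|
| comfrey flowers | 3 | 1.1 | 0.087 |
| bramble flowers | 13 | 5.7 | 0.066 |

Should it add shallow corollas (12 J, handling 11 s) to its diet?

Intake rate on the current diet: R = (0.087×3 + 0.066×13) / (1 + 0.087×1.1 + 0.066×5.7) = 1.119/1.472 = 0.7602 J/s.
shallow corollas: E/h = 12/11 = 1.091 J/s.
1.091 > 0.7602, so adding shallow corollas raises the average — include it.

Yes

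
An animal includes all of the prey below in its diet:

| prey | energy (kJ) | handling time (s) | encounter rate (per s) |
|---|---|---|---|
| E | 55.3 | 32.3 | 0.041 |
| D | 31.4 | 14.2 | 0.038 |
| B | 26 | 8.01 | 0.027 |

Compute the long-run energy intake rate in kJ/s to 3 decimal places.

1.351 kJ/s

Energy encountered per unit search time: 0.041×55.3 + 0.038×31.4 + 0.027×26 = 4.162 kJ/s.
Handling time per unit search time: 0.041×32.3 + 0.038×14.2 + 0.027×8.01 = 2.08.
Rate = 4.162/(1 + 2.08) = 1.351 kJ/s.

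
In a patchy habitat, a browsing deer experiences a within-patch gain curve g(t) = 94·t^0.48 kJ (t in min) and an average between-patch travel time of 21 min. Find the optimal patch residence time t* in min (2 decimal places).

Maximise g(t)/(T+t): set derivative to zero → g'(t)(T+t) = g(t).
g'(t) = 0.48·94·t^-0.52. Setting 0.48·94·t^-0.52 = 94·t^0.48/(21+t) gives 0.48(21+t) = t, so 0.52·t = 0.48×21.
t* = 0.48×21/0.52 = 19.38 min.

19.38 min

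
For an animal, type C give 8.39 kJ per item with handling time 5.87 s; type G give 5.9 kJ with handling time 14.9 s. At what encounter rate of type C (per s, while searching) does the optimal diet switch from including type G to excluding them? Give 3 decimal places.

Drop type G once their profitability E₂/h₂ falls below the rate achievable on type C alone: E₂/h₂ = λE₁/(1 + λh₁).
Solve for λ: λE₁h₂ = E₂(1 + λh₁) → λ(E₁h₂ − E₂h₁) = E₂ → λ = E₂/(E₁h₂ − E₂h₁).
λ = 5.9/(8.39×14.9 − 5.9×5.87) = 5.9/90.38 = 0.06528 per s.

0.065 per s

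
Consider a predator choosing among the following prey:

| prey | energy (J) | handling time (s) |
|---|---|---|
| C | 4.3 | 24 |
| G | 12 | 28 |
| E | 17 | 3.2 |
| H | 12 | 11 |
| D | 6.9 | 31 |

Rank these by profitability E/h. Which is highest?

E

Profitability E/h (J/s): C = 4.3/24 = 0.179, G = 12/28 = 0.429, E = 17/3.2 = 5.31, H = 12/11 = 1.09, D = 6.9/31 = 0.223.
Ranked: E > H > G > D > C.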